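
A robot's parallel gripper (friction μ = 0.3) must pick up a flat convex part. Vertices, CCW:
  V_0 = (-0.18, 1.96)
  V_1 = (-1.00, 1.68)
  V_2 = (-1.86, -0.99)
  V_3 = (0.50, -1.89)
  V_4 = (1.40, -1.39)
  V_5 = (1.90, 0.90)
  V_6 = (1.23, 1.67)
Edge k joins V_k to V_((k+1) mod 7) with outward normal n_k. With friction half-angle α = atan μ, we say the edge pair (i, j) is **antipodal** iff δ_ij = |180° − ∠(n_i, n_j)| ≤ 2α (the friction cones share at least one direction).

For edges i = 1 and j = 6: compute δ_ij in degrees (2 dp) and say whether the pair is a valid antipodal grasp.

δ = 96.23°, invalid

α = atan 0.3 = 16.70°;  2α = 33.40°
edge 1: e_1 = (-0.86, -2.67);  n_1 = (-0.9518, +0.3066)
edge 6: e_6 = (-1.41, +0.29);  n_6 = (+0.2015, +0.9795)
∠(n_1, n_6) = 83.77°
δ = |180° − 83.77°| = 96.23°
96.23° > 2α = 33.40°  →  invalid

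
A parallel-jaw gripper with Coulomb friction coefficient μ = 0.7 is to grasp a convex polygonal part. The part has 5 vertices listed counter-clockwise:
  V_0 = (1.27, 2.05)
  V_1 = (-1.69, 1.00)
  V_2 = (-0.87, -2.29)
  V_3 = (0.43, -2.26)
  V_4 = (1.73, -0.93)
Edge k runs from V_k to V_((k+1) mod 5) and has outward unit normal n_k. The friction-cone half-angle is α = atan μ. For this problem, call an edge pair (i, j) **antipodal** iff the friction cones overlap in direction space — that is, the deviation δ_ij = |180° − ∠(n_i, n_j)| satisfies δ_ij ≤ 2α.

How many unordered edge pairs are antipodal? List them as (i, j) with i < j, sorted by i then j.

count = 4; pairs: (0,2), (0,3), (1,3), (1,4)

α = atan 0.7 = 34.99°;  2α = 69.98°
n_0 = (-0.3343, +0.9425)
n_1 = (-0.9703, -0.2418)
n_2 = (+0.0231, -0.9997)
n_3 = (+0.7151, -0.6990)
n_4 = (+0.9883, +0.1526)
  (0,1): δ = 95.54°  ·
  (0,2): δ = 18.21°  ✓
  (0,3): δ = 26.12°  ✓
  (0,4): δ = 79.24°  ·
  (1,2): δ = 102.67°  ·
  (1,3): δ = 58.34°  ✓
  (1,4): δ = 5.22°  ✓
  (2,3): δ = 135.67°  ·
  (2,4): δ = 82.55°  ·
  (3,4): δ = 126.88°  ·
antipodal pairs: 4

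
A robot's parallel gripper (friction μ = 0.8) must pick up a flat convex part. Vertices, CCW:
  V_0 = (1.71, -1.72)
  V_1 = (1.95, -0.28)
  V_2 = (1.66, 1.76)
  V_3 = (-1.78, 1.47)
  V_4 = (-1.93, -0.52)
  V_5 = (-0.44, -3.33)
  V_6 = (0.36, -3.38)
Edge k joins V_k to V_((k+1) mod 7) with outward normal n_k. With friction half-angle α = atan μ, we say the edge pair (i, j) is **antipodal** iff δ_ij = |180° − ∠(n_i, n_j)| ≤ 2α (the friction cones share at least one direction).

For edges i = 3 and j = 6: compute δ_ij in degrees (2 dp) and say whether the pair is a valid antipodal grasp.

δ = 34.81°, valid

α = atan 0.8 = 38.66°;  2α = 77.32°
edge 3: e_3 = (-0.15, -1.99);  n_3 = (-0.9972, +0.0752)
edge 6: e_6 = (+1.35, +1.66);  n_6 = (+0.7758, -0.6309)
∠(n_3, n_6) = 145.19°
δ = |180° − 145.19°| = 34.81°
34.81° ≤ 2α = 77.32°  →  valid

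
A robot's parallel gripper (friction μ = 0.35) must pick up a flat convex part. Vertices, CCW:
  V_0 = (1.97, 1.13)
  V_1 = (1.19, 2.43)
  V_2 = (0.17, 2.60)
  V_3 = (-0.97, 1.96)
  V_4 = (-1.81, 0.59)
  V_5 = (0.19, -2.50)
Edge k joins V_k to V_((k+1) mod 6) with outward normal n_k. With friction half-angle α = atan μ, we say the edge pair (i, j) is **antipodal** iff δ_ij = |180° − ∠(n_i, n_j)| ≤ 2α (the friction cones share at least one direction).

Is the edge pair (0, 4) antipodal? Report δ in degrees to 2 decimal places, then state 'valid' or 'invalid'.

α = atan 0.35 = 19.29°;  2α = 38.58°
edge 0: e_0 = (-0.78, +1.30);  n_0 = (+0.8575, +0.5145)
edge 4: e_4 = (+2.00, -3.09);  n_4 = (-0.8395, -0.5434)
∠(n_0, n_4) = 178.05°
δ = |180° − 178.05°| = 1.95°
1.95° ≤ 2α = 38.58°  →  valid

δ = 1.95°, valid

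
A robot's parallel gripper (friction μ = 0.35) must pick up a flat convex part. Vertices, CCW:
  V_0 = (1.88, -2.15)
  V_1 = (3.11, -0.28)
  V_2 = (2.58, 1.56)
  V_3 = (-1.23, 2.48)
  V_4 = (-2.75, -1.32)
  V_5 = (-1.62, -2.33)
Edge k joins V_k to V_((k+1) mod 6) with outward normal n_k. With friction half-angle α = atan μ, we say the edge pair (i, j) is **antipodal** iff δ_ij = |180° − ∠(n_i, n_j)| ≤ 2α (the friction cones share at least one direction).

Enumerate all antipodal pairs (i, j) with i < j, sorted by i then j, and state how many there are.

count = 5; pairs: (0,3), (1,3), (1,4), (2,4), (2,5)

α = atan 0.35 = 19.29°;  2α = 38.58°
n_0 = (+0.8355, -0.5495)
n_1 = (+0.9609, +0.2768)
n_2 = (+0.2347, +0.9721)
n_3 = (-0.9285, +0.3714)
n_4 = (-0.6664, -0.7456)
n_5 = (+0.0514, -0.9987)
  (0,1): δ = 130.60°  ·
  (0,2): δ = 70.24°  ·
  (0,3): δ = 11.53°  ✓
  (0,4): δ = 81.54°  ·
  (0,5): δ = 126.28°  ·
  (1,2): δ = 119.64°  ·
  (1,3): δ = 37.87°  ✓
  (1,4): δ = 32.14°  ✓
  (1,5): δ = 76.88°  ·
  (2,3): δ = 98.23°  ·
  (2,4): δ = 28.22°  ✓
  (2,5): δ = 16.52°  ✓
  (3,4): δ = 109.99°  ·
  (3,5): δ = 65.25°  ·
  (4,5): δ = 135.27°  ·
antipodal pairs: 5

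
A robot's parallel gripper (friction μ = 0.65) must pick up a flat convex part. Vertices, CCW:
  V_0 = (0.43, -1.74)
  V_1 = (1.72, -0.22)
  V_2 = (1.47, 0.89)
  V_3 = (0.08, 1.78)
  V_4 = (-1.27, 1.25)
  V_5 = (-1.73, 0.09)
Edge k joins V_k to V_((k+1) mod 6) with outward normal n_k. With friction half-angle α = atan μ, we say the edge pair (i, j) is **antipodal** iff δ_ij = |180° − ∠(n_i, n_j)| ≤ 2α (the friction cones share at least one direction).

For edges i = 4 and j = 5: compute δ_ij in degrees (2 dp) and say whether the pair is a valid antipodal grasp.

α = atan 0.65 = 33.02°;  2α = 66.05°
edge 4: e_4 = (-0.46, -1.16);  n_4 = (-0.9296, +0.3686)
edge 5: e_5 = (+2.16, -1.83);  n_5 = (-0.6464, -0.7630)
∠(n_4, n_5) = 71.36°
δ = |180° − 71.36°| = 108.64°
108.64° > 2α = 66.05°  →  invalid

δ = 108.64°, invalid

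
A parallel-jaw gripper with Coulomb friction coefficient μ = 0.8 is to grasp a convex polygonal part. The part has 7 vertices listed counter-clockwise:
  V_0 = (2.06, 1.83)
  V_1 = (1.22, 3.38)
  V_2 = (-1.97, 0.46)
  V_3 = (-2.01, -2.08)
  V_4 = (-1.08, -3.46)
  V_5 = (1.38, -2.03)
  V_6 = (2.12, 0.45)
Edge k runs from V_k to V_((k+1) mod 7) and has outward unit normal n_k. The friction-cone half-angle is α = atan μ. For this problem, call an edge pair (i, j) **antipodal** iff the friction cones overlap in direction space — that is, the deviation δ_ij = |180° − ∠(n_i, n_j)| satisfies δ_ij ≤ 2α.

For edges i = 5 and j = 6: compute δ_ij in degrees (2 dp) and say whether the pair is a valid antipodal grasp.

δ = 160.90°, invalid

α = atan 0.8 = 38.66°;  2α = 77.32°
edge 5: e_5 = (+0.74, +2.48);  n_5 = (+0.9583, -0.2859)
edge 6: e_6 = (-0.06, +1.38);  n_6 = (+0.9991, +0.0434)
∠(n_5, n_6) = 19.10°
δ = |180° − 19.10°| = 160.90°
160.90° > 2α = 77.32°  →  invalid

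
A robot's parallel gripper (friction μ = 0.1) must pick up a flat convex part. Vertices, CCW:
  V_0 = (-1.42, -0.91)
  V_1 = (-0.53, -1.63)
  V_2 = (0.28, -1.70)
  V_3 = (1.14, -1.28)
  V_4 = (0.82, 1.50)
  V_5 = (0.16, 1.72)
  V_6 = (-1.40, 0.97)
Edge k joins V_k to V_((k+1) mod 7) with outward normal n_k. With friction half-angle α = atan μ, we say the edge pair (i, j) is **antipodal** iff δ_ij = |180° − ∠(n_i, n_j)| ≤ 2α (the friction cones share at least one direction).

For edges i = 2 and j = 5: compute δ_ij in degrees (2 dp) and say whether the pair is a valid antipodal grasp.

α = atan 0.1 = 5.71°;  2α = 11.42°
edge 2: e_2 = (+0.86, +0.42);  n_2 = (+0.4388, -0.8986)
edge 5: e_5 = (-1.56, -0.75);  n_5 = (-0.4333, +0.9013)
∠(n_2, n_5) = 179.65°
δ = |180° − 179.65°| = 0.35°
0.35° ≤ 2α = 11.42°  →  valid

δ = 0.35°, valid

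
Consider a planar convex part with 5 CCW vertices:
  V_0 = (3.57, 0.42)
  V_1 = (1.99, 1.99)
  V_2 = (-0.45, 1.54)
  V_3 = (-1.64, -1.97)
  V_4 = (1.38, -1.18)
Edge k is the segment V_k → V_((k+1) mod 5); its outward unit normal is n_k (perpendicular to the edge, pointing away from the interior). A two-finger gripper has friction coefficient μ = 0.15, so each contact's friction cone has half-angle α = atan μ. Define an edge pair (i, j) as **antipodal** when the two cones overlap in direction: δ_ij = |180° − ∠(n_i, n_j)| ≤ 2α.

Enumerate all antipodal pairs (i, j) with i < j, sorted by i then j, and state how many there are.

count = 1; pairs: (1,3)

α = atan 0.15 = 8.53°;  2α = 17.06°
n_0 = (+0.7049, +0.7093)
n_1 = (-0.1814, +0.9834)
n_2 = (-0.9471, +0.3211)
n_3 = (+0.2531, -0.9674)
n_4 = (+0.5899, -0.8075)
  (0,1): δ = 124.73°  ·
  (0,2): δ = 63.91°  ·
  (0,3): δ = 59.48°  ·
  (0,4): δ = 80.97°  ·
  (1,2): δ = 119.18°  ·
  (1,3): δ = 4.21°  ✓
  (1,4): δ = 25.70°  ·
  (2,3): δ = 56.61°  ·
  (2,4): δ = 35.12°  ·
  (3,4): δ = 158.51°  ·
antipodal pairs: 1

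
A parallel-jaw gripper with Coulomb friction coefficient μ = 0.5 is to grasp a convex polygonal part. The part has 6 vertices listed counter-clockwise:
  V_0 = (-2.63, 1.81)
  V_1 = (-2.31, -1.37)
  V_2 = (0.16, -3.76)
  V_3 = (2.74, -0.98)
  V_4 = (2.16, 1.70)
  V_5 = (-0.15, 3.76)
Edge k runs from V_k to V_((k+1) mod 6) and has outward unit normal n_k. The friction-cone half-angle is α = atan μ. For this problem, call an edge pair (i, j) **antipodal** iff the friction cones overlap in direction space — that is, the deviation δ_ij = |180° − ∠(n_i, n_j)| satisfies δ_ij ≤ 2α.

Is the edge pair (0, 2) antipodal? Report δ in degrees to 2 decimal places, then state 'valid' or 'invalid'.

δ = 48.61°, valid

α = atan 0.5 = 26.57°;  2α = 53.13°
edge 0: e_0 = (+0.32, -3.18);  n_0 = (-0.9950, -0.1001)
edge 2: e_2 = (+2.58, +2.78);  n_2 = (+0.7330, -0.6802)
∠(n_0, n_2) = 131.39°
δ = |180° − 131.39°| = 48.61°
48.61° ≤ 2α = 53.13°  →  valid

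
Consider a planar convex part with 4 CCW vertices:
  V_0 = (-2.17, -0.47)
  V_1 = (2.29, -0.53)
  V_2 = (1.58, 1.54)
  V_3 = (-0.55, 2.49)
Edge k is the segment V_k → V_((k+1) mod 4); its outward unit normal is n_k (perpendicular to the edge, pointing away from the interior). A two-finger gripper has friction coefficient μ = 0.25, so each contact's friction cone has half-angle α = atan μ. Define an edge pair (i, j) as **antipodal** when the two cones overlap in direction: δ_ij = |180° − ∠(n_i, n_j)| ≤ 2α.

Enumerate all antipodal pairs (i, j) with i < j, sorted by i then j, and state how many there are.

α = atan 0.25 = 14.04°;  2α = 28.07°
n_0 = (-0.0135, -0.9999)
n_1 = (+0.9459, +0.3244)
n_2 = (+0.4073, +0.9133)
n_3 = (-0.8772, +0.4801)
  (0,1): δ = 70.30°  ·
  (0,2): δ = 23.27°  ✓
  (0,3): δ = 62.08°  ·
  (1,2): δ = 132.97°  ·
  (1,3): δ = 47.62°  ·
  (2,3): δ = 94.65°  ·
antipodal pairs: 1

count = 1; pairs: (0,2)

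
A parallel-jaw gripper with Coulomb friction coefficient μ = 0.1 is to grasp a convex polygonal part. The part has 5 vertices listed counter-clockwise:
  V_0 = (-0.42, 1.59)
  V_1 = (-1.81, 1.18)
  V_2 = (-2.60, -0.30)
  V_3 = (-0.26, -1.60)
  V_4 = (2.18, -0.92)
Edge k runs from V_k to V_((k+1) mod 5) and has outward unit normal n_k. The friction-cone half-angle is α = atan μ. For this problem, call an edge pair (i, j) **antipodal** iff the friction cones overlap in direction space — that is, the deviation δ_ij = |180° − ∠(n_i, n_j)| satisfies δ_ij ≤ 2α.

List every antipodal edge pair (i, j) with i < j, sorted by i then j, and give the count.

count = 1; pairs: (0,3)

α = atan 0.1 = 5.71°;  2α = 11.42°
n_0 = (-0.2829, +0.9591)
n_1 = (-0.8822, +0.4709)
n_2 = (-0.4856, -0.8742)
n_3 = (+0.2685, -0.9633)
n_4 = (+0.6945, +0.7194)
  (0,1): δ = 134.53°  ·
  (0,2): δ = 45.49°  ·
  (0,3): δ = 0.86°  ✓
  (0,4): δ = 119.57°  ·
  (1,2): δ = 90.96°  ·
  (1,3): δ = 46.33°  ·
  (1,4): δ = 74.10°  ·
  (2,3): δ = 135.37°  ·
  (2,4): δ = 14.94°  ·
  (3,4): δ = 59.56°  ·
antipodal pairs: 1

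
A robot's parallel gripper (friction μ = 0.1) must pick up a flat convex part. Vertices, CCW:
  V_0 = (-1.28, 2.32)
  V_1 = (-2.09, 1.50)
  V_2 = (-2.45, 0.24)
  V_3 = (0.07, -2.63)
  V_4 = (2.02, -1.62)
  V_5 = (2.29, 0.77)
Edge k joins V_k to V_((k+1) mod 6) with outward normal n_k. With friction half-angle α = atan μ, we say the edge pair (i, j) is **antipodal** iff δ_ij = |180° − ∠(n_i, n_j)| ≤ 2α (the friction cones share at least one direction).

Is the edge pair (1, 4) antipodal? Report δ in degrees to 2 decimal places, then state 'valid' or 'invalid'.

δ = 9.50°, valid

α = atan 0.1 = 5.71°;  2α = 11.42°
edge 1: e_1 = (-0.36, -1.26);  n_1 = (-0.9615, +0.2747)
edge 4: e_4 = (+0.27, +2.39);  n_4 = (+0.9937, -0.1123)
∠(n_1, n_4) = 170.50°
δ = |180° − 170.50°| = 9.50°
9.50° ≤ 2α = 11.42°  →  valid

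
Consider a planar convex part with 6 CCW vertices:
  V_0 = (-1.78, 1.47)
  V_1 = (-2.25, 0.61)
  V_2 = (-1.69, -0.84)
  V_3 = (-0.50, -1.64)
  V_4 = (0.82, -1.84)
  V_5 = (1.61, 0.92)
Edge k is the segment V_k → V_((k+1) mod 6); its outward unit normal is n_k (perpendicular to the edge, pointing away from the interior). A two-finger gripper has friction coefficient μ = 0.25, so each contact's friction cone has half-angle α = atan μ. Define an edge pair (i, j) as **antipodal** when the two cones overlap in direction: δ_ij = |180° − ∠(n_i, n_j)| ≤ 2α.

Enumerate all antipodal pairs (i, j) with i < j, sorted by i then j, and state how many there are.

α = atan 0.25 = 14.04°;  2α = 28.07°
n_0 = (-0.8775, +0.4796)
n_1 = (-0.9328, -0.3603)
n_2 = (-0.5579, -0.8299)
n_3 = (-0.1498, -0.9887)
n_4 = (+0.9614, -0.2752)
n_5 = (+0.1601, +0.9871)
  (0,1): δ = 130.23°  ·
  (0,2): δ = 95.25°  ·
  (0,3): δ = 69.96°  ·
  (0,4): δ = 12.68°  ✓
  (0,5): δ = 109.44°  ·
  (1,2): δ = 145.03°  ·
  (1,3): δ = 119.73°  ·
  (1,4): δ = 37.09°  ·
  (1,5): δ = 59.67°  ·
  (2,3): δ = 154.70°  ·
  (2,4): δ = 72.06°  ·
  (2,5): δ = 24.70°  ✓
  (3,4): δ = 97.36°  ·
  (3,5): δ = 0.60°  ✓
  (4,5): δ = 83.24°  ·
antipodal pairs: 3

count = 3; pairs: (0,4), (2,5), (3,5)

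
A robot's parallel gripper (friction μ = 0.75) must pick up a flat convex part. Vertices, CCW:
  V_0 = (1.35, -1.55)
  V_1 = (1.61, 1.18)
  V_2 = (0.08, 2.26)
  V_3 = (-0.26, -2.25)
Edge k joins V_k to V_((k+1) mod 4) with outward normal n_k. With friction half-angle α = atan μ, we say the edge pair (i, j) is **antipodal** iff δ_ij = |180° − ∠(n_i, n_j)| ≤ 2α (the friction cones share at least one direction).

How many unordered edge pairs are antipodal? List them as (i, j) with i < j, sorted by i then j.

α = atan 0.75 = 36.87°;  2α = 73.74°
n_0 = (+0.9955, -0.0948)
n_1 = (+0.5767, +0.8170)
n_2 = (-0.9972, +0.0752)
n_3 = (+0.3987, -0.9171)
  (0,1): δ = 119.78°  ·
  (0,2): δ = 1.13°  ✓
  (0,3): δ = 118.94°  ·
  (1,2): δ = 59.09°  ✓
  (1,3): δ = 58.72°  ✓
  (2,3): δ = 62.19°  ✓
antipodal pairs: 4

count = 4; pairs: (0,2), (1,2), (1,3), (2,3)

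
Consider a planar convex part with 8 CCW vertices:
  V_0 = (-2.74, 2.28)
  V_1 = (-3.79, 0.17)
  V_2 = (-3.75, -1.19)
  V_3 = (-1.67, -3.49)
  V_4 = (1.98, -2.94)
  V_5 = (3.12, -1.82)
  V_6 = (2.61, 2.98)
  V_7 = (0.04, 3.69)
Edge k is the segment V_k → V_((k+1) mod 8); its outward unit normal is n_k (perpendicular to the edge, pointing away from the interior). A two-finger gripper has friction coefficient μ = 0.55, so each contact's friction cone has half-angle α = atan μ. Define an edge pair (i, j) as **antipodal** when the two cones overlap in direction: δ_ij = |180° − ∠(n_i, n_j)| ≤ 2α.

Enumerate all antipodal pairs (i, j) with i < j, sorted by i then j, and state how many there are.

count = 10; pairs: (0,3), (0,4), (0,5), (1,4), (1,5), (2,5), (2,6), (3,6), (3,7), (4,7)

α = atan 0.55 = 28.81°;  2α = 57.62°
n_0 = (-0.8953, +0.4455)
n_1 = (-0.9996, -0.0294)
n_2 = (-0.7417, -0.6707)
n_3 = (+0.1490, -0.9888)
n_4 = (+0.7008, -0.7133)
n_5 = (+0.9944, +0.1057)
n_6 = (+0.2663, +0.9639)
n_7 = (-0.4523, +0.8918)
  (0,1): δ = 151.86°  ·
  (0,2): δ = 111.42°  ·
  (0,3): δ = 54.97°  ✓
  (0,4): δ = 19.05°  ✓
  (0,5): δ = 32.52°  ✓
  (0,6): δ = 101.01°  ·
  (0,7): δ = 143.35°  ·
  (1,2): δ = 139.56°  ·
  (1,3): δ = 83.12°  ·
  (1,4): δ = 47.19°  ✓
  (1,5): δ = 4.38°  ✓
  (1,6): δ = 72.87°  ·
  (1,7): δ = 115.21°  ·
  (2,3): δ = 123.56°  ·
  (2,4): δ = 87.63°  ·
  (2,5): δ = 36.06°  ✓
  (2,6): δ = 32.43°  ✓
  (2,7): δ = 74.77°  ·
  (3,4): δ = 144.08°  ·
  (3,5): δ = 92.50°  ·
  (3,6): δ = 24.01°  ✓
  (3,7): δ = 18.32°  ✓
  (4,5): δ = 128.43°  ·
  (4,6): δ = 59.94°  ·
  (4,7): δ = 17.60°  ✓
  (5,6): δ = 111.51°  ·
  (5,7): δ = 69.17°  ·
  (6,7): δ = 137.66°  ·
antipodal pairs: 10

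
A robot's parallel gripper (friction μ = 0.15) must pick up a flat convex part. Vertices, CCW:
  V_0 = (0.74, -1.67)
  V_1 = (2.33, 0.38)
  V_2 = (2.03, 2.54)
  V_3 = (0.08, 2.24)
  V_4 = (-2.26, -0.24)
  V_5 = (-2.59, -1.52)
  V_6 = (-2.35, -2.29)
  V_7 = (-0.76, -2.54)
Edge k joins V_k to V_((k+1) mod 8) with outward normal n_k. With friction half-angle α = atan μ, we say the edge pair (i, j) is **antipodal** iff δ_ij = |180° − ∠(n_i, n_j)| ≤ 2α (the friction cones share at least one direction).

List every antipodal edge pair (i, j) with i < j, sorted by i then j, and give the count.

α = atan 0.15 = 8.53°;  2α = 17.06°
n_0 = (+0.7902, -0.6129)
n_1 = (+0.9905, +0.1376)
n_2 = (-0.1521, +0.9884)
n_3 = (-0.7273, +0.6863)
n_4 = (-0.9683, +0.2496)
n_5 = (-0.9547, -0.2976)
n_6 = (-0.1553, -0.9879)
n_7 = (+0.5017, -0.8650)
  (0,1): δ = 134.30°  ·
  (0,2): δ = 43.46°  ·
  (0,3): δ = 5.54°  ✓
  (0,4): δ = 23.34°  ·
  (0,5): δ = 55.11°  ·
  (0,6): δ = 118.86°  ·
  (0,7): δ = 157.91°  ·
  (1,2): δ = 89.16°  ·
  (1,3): δ = 51.24°  ·
  (1,4): δ = 22.36°  ·
  (1,5): δ = 9.40°  ✓
  (1,6): δ = 73.16°  ·
  (1,7): δ = 112.21°  ·
  (2,3): δ = 142.08°  ·
  (2,4): δ = 113.20°  ·
  (2,5): δ = 81.43°  ·
  (2,6): δ = 17.68°  ·
  (2,7): δ = 21.37°  ·
  (3,4): δ = 151.12°  ·
  (3,5): δ = 119.35°  ·
  (3,6): δ = 55.60°  ·
  (3,7): δ = 16.55°  ✓
  (4,5): δ = 148.23°  ·
  (4,6): δ = 84.48°  ·
  (4,7): δ = 45.43°  ·
  (5,6): δ = 116.25°  ·
  (5,7): δ = 77.20°  ·
  (6,7): δ = 140.95°  ·
antipodal pairs: 3

count = 3; pairs: (0,3), (1,5), (3,7)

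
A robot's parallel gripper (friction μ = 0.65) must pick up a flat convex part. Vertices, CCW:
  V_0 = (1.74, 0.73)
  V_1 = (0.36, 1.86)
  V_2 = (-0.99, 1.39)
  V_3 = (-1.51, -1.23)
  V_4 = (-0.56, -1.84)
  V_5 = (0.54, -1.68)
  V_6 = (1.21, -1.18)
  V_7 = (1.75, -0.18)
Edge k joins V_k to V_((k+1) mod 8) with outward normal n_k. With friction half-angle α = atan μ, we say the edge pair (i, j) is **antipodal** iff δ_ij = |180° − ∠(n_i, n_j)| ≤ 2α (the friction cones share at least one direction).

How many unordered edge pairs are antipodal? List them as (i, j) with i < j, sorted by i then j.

α = atan 0.65 = 33.02°;  2α = 66.05°
n_0 = (+0.6335, +0.7737)
n_1 = (-0.3288, +0.9444)
n_2 = (-0.9809, +0.1947)
n_3 = (-0.5403, -0.8415)
n_4 = (+0.1439, -0.9896)
n_5 = (+0.5981, -0.8014)
n_6 = (+0.8799, -0.4751)
n_7 = (+0.9999, +0.0110)
  (0,1): δ = 121.49°  ·
  (0,2): δ = 61.91°  ✓
  (0,3): δ = 6.61°  ✓
  (0,4): δ = 47.59°  ✓
  (0,5): δ = 76.04°  ·
  (0,6): δ = 100.94°  ·
  (0,7): δ = 129.94°  ·
  (1,2): δ = 120.42°  ·
  (1,3): δ = 51.90°  ✓
  (1,4): δ = 10.92°  ✓
  (1,5): δ = 17.54°  ✓
  (1,6): δ = 42.44°  ✓
  (1,7): δ = 71.43°  ·
  (2,3): δ = 111.48°  ·
  (2,4): δ = 70.50°  ·
  (2,5): δ = 42.04°  ✓
  (2,6): δ = 17.14°  ✓
  (2,7): δ = 11.86°  ✓
  (3,4): δ = 139.02°  ·
  (3,5): δ = 110.56°  ·
  (3,6): δ = 85.66°  ·
  (3,7): δ = 56.67°  ✓
  (4,5): δ = 151.54°  ·
  (4,6): δ = 126.64°  ·
  (4,7): δ = 97.65°  ·
  (5,6): δ = 155.10°  ·
  (5,7): δ = 126.10°  ·
  (6,7): δ = 151.00°  ·
antipodal pairs: 11

count = 11; pairs: (0,2), (0,3), (0,4), (1,3), (1,4), (1,5), (1,6), (2,5), (2,6), (2,7), (3,7)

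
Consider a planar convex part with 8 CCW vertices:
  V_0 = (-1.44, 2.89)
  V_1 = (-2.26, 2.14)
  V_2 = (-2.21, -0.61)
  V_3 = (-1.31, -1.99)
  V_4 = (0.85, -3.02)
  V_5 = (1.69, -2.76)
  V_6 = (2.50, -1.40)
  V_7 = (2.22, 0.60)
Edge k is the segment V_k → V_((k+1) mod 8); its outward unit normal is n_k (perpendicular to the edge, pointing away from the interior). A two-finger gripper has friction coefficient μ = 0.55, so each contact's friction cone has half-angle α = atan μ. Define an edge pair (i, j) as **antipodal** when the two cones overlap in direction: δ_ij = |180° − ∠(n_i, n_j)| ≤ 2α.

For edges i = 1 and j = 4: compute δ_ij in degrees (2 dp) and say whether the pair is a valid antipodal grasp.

α = atan 0.55 = 28.81°;  2α = 57.62°
edge 1: e_1 = (+0.05, -2.75);  n_1 = (-0.9998, -0.0182)
edge 4: e_4 = (+0.84, +0.26);  n_4 = (+0.2957, -0.9553)
∠(n_1, n_4) = 106.16°
δ = |180° − 106.16°| = 73.84°
73.84° > 2α = 57.62°  →  invalid

δ = 73.84°, invalid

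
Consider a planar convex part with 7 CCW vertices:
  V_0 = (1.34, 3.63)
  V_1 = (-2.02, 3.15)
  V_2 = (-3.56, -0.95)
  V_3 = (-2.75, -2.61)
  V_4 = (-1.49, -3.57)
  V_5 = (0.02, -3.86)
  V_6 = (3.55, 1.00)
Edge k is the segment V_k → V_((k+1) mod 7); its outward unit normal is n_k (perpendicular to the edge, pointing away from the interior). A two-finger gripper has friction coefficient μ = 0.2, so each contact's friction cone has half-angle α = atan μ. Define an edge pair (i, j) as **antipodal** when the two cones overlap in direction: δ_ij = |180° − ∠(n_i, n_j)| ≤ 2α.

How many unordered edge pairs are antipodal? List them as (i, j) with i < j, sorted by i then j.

α = atan 0.2 = 11.31°;  2α = 22.62°
n_0 = (-0.1414, +0.9899)
n_1 = (-0.9361, +0.3516)
n_2 = (-0.8987, -0.4385)
n_3 = (-0.6060, -0.7954)
n_4 = (-0.1886, -0.9821)
n_5 = (+0.8091, -0.5877)
n_6 = (+0.7656, +0.6433)
  (0,1): δ = 118.72°  ·
  (0,2): δ = 72.12°  ·
  (0,3): δ = 45.43°  ·
  (0,4): δ = 19.00°  ✓
  (0,5): δ = 45.88°  ·
  (0,6): δ = 121.91°  ·
  (1,2): δ = 133.40°  ·
  (1,3): δ = 106.72°  ·
  (1,4): δ = 80.28°  ·
  (1,5): δ = 15.41°  ✓
  (1,6): δ = 60.63°  ·
  (2,3): δ = 153.31°  ·
  (2,4): δ = 126.88°  ·
  (2,5): δ = 62.00°  ·
  (2,6): δ = 14.03°  ✓
  (3,4): δ = 153.57°  ·
  (3,5): δ = 88.69°  ·
  (3,6): δ = 12.66°  ✓
  (4,5): δ = 115.12°  ·
  (4,6): δ = 39.09°  ·
  (5,6): δ = 103.97°  ·
antipodal pairs: 4

count = 4; pairs: (0,4), (1,5), (2,6), (3,6)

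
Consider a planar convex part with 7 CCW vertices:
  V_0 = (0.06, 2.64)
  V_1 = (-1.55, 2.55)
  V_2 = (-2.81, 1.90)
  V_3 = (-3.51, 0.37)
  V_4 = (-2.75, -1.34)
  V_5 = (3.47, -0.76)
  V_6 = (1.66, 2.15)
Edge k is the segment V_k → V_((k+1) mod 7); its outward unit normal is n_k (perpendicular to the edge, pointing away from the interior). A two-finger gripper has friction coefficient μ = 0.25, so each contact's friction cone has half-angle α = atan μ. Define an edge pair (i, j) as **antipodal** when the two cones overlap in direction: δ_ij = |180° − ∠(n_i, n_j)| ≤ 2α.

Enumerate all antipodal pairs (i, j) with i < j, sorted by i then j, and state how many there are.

count = 4; pairs: (0,4), (1,4), (3,5), (4,6)

α = atan 0.25 = 14.04°;  2α = 28.07°
n_0 = (-0.0558, +0.9984)
n_1 = (-0.4585, +0.8887)
n_2 = (-0.9093, +0.4160)
n_3 = (-0.9138, -0.4061)
n_4 = (+0.0928, -0.9957)
n_5 = (+0.8491, +0.5282)
n_6 = (+0.2928, +0.9562)
  (0,1): δ = 155.91°  ·
  (0,2): δ = 117.78°  ·
  (0,3): δ = 69.24°  ·
  (0,4): δ = 2.13°  ✓
  (0,5): δ = 118.68°  ·
  (0,6): δ = 159.77°  ·
  (1,2): δ = 141.87°  ·
  (1,3): δ = 93.33°  ·
  (1,4): δ = 21.96°  ✓
  (1,5): δ = 94.59°  ·
  (1,6): δ = 135.68°  ·
  (2,3): δ = 131.45°  ·
  (2,4): δ = 60.09°  ·
  (2,5): δ = 56.47°  ·
  (2,6): δ = 97.56°  ·
  (3,4): δ = 108.64°  ·
  (3,5): δ = 7.92°  ✓
  (3,6): δ = 49.01°  ·
  (4,5): δ = 63.45°  ·
  (4,6): δ = 22.35°  ✓
  (5,6): δ = 138.91°  ·
antipodal pairs: 4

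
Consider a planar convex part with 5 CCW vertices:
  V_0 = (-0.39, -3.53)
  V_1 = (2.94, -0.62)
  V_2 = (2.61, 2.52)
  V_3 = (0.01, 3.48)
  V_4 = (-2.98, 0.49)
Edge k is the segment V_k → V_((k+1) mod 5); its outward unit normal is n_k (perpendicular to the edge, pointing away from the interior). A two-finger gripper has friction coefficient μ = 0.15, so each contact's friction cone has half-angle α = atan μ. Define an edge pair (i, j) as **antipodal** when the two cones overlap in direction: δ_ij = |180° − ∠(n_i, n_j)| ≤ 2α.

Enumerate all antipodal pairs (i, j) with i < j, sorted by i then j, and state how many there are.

count = 1; pairs: (0,3)

α = atan 0.15 = 8.53°;  2α = 17.06°
n_0 = (+0.6580, -0.7530)
n_1 = (+0.9945, +0.1045)
n_2 = (+0.3464, +0.9381)
n_3 = (-0.7071, +0.7071)
n_4 = (-0.8406, -0.5416)
  (0,1): δ = 125.15°  ·
  (0,2): δ = 61.42°  ·
  (0,3): δ = 3.85°  ✓
  (0,4): δ = 81.64°  ·
  (1,2): δ = 116.27°  ·
  (1,3): δ = 51.00°  ·
  (1,4): δ = 26.79°  ·
  (2,3): δ = 114.73°  ·
  (2,4): δ = 36.94°  ·
  (3,4): δ = 102.21°  ·
antipodal pairs: 1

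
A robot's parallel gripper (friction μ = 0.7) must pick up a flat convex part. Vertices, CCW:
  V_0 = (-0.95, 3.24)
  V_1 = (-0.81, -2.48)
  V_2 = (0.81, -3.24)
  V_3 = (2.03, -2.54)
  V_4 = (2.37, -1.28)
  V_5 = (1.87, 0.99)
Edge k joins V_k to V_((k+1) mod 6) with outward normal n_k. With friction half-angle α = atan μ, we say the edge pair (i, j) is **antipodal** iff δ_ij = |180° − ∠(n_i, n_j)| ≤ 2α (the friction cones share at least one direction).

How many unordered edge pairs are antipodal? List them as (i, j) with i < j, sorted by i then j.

α = atan 0.7 = 34.99°;  2α = 69.98°
n_0 = (-0.9997, -0.0245)
n_1 = (-0.4247, -0.9053)
n_2 = (+0.4977, -0.8674)
n_3 = (+0.9655, -0.2605)
n_4 = (+0.9766, +0.2151)
n_5 = (+0.6237, +0.7817)
  (0,1): δ = 116.54°  ·
  (0,2): δ = 61.56°  ✓
  (0,3): δ = 16.50°  ✓
  (0,4): δ = 11.02°  ✓
  (0,5): δ = 50.01°  ✓
  (1,2): δ = 125.02°  ·
  (1,3): δ = 79.97°  ·
  (1,4): δ = 52.45°  ✓
  (1,5): δ = 13.45°  ✓
  (2,3): δ = 134.95°  ·
  (2,4): δ = 107.42°  ·
  (2,5): δ = 68.43°  ✓
  (3,4): δ = 152.48°  ·
  (3,5): δ = 113.48°  ·
  (4,5): δ = 141.01°  ·
antipodal pairs: 7

count = 7; pairs: (0,2), (0,3), (0,4), (0,5), (1,4), (1,5), (2,5)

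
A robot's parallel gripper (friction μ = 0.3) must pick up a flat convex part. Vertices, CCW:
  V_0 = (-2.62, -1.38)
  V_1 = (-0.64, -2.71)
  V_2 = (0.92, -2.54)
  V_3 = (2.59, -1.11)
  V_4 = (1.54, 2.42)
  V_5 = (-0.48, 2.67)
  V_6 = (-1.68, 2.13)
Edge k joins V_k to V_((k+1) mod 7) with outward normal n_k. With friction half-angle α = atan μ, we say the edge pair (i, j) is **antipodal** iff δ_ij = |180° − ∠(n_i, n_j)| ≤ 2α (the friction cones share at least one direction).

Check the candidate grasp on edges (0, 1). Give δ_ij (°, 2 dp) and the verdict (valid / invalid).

δ = 139.89°, invalid

α = atan 0.3 = 16.70°;  2α = 33.40°
edge 0: e_0 = (+1.98, -1.33);  n_0 = (-0.5576, -0.8301)
edge 1: e_1 = (+1.56, +0.17);  n_1 = (+0.1083, -0.9941)
∠(n_0, n_1) = 40.11°
δ = |180° − 40.11°| = 139.89°
139.89° > 2α = 33.40°  →  invalid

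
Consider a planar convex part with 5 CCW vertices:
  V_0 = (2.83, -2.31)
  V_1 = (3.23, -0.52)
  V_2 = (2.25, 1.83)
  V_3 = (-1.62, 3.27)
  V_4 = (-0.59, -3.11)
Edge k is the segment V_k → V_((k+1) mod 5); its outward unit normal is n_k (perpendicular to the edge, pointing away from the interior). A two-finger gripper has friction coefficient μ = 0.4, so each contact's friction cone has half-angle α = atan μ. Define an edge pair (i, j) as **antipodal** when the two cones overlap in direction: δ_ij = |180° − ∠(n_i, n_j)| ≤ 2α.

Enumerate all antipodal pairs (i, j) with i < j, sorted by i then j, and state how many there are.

count = 3; pairs: (0,3), (1,3), (2,4)

α = atan 0.4 = 21.80°;  2α = 43.60°
n_0 = (+0.9759, -0.2181)
n_1 = (+0.9230, +0.3849)
n_2 = (+0.3487, +0.9372)
n_3 = (-0.9872, -0.1594)
n_4 = (+0.2278, -0.9737)
  (0,1): δ = 144.77°  ·
  (0,2): δ = 97.81°  ·
  (0,3): δ = 21.77°  ✓
  (0,4): δ = 115.76°  ·
  (1,2): δ = 133.05°  ·
  (1,3): δ = 13.47°  ✓
  (1,4): δ = 80.53°  ·
  (2,3): δ = 60.42°  ·
  (2,4): δ = 33.58°  ✓
  (3,4): δ = 86.01°  ·
antipodal pairs: 3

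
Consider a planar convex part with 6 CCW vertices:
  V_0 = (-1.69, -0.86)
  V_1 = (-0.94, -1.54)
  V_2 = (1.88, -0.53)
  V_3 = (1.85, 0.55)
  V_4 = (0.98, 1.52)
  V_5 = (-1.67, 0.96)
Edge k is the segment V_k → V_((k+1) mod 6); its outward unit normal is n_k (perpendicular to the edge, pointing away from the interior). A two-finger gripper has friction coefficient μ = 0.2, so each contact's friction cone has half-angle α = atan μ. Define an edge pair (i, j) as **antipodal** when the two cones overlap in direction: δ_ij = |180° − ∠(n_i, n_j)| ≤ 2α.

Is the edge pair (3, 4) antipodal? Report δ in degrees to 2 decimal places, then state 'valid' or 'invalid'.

δ = 119.96°, invalid

α = atan 0.2 = 11.31°;  2α = 22.62°
edge 3: e_3 = (-0.87, +0.97);  n_3 = (+0.7444, +0.6677)
edge 4: e_4 = (-2.65, -0.56);  n_4 = (-0.2068, +0.9784)
∠(n_3, n_4) = 60.04°
δ = |180° − 60.04°| = 119.96°
119.96° > 2α = 22.62°  →  invalid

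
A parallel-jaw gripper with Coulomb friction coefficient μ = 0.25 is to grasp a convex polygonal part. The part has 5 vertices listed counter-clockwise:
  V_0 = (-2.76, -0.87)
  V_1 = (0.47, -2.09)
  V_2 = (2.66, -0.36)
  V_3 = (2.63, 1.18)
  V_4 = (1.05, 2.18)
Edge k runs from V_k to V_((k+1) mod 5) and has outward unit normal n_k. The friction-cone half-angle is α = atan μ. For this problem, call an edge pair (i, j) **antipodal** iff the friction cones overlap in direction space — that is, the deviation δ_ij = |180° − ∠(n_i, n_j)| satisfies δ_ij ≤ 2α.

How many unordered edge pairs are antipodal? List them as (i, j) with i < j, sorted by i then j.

count = 2; pairs: (0,3), (1,4)

α = atan 0.25 = 14.04°;  2α = 28.07°
n_0 = (-0.3533, -0.9355)
n_1 = (+0.6199, -0.7847)
n_2 = (+0.9998, +0.0195)
n_3 = (+0.5348, +0.8450)
n_4 = (-0.6249, +0.7807)
  (0,1): δ = 121.00°  ·
  (0,2): δ = 68.19°  ·
  (0,3): δ = 11.64°  ✓
  (0,4): δ = 59.37°  ·
  (1,2): δ = 127.19°  ·
  (1,3): δ = 70.64°  ·
  (1,4): δ = 0.37°  ✓
  (2,3): δ = 123.45°  ·
  (2,4): δ = 52.44°  ·
  (3,4): δ = 108.99°  ·
antipodal pairs: 2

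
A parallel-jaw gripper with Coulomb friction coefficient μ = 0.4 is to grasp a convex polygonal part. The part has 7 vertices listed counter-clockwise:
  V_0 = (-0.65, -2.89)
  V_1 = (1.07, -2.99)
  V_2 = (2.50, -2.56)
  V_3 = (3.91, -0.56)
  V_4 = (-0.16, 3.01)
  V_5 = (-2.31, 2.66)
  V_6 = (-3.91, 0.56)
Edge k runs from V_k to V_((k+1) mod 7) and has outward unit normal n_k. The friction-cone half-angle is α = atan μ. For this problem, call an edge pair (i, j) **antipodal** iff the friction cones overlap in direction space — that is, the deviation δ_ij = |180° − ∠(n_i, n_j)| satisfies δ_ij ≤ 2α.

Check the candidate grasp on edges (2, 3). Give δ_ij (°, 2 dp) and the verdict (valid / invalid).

δ = 96.07°, invalid

α = atan 0.4 = 21.80°;  2α = 43.60°
edge 2: e_2 = (+1.41, +2.00);  n_2 = (+0.8173, -0.5762)
edge 3: e_3 = (-4.07, +3.57);  n_3 = (+0.6594, +0.7518)
∠(n_2, n_3) = 83.93°
δ = |180° − 83.93°| = 96.07°
96.07° > 2α = 43.60°  →  invalid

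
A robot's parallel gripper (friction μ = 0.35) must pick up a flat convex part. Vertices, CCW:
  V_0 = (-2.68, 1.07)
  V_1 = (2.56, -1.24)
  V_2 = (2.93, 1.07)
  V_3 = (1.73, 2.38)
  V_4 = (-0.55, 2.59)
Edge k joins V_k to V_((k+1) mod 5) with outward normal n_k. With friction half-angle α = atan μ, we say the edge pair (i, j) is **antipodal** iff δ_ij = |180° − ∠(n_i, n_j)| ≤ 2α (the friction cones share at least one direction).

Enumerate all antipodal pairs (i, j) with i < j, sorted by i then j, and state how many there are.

count = 2; pairs: (0,2), (0,3)

α = atan 0.35 = 19.29°;  2α = 38.58°
n_0 = (-0.4034, -0.9150)
n_1 = (+0.9874, -0.1582)
n_2 = (+0.7374, +0.6755)
n_3 = (+0.0917, +0.9958)
n_4 = (-0.5809, +0.8140)
  (0,1): δ = 75.31°  ·
  (0,2): δ = 23.72°  ✓
  (0,3): δ = 18.53°  ✓
  (0,4): δ = 59.30°  ·
  (1,2): δ = 128.41°  ·
  (1,3): δ = 86.16°  ·
  (1,4): δ = 45.39°  ·
  (2,3): δ = 137.75°  ·
  (2,4): δ = 96.98°  ·
  (3,4): δ = 139.23°  ·
antipodal pairs: 2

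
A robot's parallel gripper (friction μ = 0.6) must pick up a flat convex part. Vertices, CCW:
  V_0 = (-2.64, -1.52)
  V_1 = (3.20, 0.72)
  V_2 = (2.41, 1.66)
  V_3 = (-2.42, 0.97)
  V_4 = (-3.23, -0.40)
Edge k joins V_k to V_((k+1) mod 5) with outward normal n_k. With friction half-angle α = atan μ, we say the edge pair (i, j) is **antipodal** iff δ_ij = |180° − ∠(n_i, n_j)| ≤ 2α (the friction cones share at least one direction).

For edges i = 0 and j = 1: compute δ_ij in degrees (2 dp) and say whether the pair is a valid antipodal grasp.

α = atan 0.6 = 30.96°;  2α = 61.93°
edge 0: e_0 = (+5.84, +2.24);  n_0 = (+0.3581, -0.9337)
edge 1: e_1 = (-0.79, +0.94);  n_1 = (+0.7655, +0.6434)
∠(n_0, n_1) = 109.06°
δ = |180° − 109.06°| = 70.94°
70.94° > 2α = 61.93°  →  invalid

δ = 70.94°, invalid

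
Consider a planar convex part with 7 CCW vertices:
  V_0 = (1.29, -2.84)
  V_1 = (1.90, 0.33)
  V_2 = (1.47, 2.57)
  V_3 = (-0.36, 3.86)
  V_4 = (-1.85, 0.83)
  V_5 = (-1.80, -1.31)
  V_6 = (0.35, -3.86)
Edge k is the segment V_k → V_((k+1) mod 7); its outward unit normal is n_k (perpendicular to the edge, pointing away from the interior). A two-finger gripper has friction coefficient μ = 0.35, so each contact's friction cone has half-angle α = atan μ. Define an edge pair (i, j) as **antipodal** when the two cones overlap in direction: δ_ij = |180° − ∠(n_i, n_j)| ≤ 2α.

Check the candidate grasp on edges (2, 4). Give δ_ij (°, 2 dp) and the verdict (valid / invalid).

α = atan 0.35 = 19.29°;  2α = 38.58°
edge 2: e_2 = (-1.83, +1.29);  n_2 = (+0.5762, +0.8173)
edge 4: e_4 = (+0.05, -2.14);  n_4 = (-0.9997, -0.0234)
∠(n_2, n_4) = 126.52°
δ = |180° − 126.52°| = 53.48°
53.48° > 2α = 38.58°  →  invalid

δ = 53.48°, invalid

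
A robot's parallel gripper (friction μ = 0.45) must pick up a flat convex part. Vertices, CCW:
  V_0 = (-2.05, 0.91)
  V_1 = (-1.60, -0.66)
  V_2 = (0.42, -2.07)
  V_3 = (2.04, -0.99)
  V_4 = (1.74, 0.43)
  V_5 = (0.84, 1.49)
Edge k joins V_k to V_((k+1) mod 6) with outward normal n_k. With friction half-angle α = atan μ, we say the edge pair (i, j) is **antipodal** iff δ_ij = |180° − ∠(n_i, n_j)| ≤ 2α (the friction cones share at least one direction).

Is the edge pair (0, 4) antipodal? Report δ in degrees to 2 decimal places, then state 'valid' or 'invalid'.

δ = 24.34°, valid

α = atan 0.45 = 24.23°;  2α = 48.46°
edge 0: e_0 = (+0.45, -1.57);  n_0 = (-0.9613, -0.2755)
edge 4: e_4 = (-0.90, +1.06);  n_4 = (+0.7623, +0.6472)
∠(n_0, n_4) = 155.66°
δ = |180° − 155.66°| = 24.34°
24.34° ≤ 2α = 48.46°  →  valid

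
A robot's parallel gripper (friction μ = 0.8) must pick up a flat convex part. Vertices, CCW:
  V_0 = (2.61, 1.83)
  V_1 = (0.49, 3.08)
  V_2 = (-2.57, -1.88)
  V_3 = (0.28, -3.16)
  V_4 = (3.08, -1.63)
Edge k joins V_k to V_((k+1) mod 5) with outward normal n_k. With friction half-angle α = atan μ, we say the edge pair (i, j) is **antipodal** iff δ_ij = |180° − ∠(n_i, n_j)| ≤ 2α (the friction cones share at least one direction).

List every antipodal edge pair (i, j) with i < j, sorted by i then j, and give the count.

α = atan 0.8 = 38.66°;  2α = 77.32°
n_0 = (+0.5079, +0.8614)
n_1 = (-0.8511, +0.5251)
n_2 = (-0.4097, -0.9122)
n_3 = (+0.4795, -0.8775)
n_4 = (+0.9909, +0.1346)
  (0,1): δ = 91.15°  ·
  (0,2): δ = 6.34°  ✓
  (0,3): δ = 59.18°  ✓
  (0,4): δ = 128.26°  ·
  (1,2): δ = 82.51°  ·
  (1,3): δ = 29.67°  ✓
  (1,4): δ = 39.41°  ✓
  (2,3): δ = 127.16°  ·
  (2,4): δ = 58.08°  ✓
  (3,4): δ = 110.92°  ·
antipodal pairs: 5

count = 5; pairs: (0,2), (0,3), (1,3), (1,4), (2,4)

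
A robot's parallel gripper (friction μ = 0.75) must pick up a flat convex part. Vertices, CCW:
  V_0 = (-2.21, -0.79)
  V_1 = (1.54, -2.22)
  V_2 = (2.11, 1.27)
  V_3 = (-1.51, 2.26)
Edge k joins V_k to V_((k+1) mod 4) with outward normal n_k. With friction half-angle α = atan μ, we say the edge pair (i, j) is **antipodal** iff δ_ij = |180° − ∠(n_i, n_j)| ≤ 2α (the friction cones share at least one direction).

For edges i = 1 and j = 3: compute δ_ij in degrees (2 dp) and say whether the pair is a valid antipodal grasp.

α = atan 0.75 = 36.87°;  2α = 73.74°
edge 1: e_1 = (+0.57, +3.49);  n_1 = (+0.9869, -0.1612)
edge 3: e_3 = (-0.70, -3.05);  n_3 = (-0.9747, +0.2237)
∠(n_1, n_3) = 176.35°
δ = |180° − 176.35°| = 3.65°
3.65° ≤ 2α = 73.74°  →  valid

δ = 3.65°, valid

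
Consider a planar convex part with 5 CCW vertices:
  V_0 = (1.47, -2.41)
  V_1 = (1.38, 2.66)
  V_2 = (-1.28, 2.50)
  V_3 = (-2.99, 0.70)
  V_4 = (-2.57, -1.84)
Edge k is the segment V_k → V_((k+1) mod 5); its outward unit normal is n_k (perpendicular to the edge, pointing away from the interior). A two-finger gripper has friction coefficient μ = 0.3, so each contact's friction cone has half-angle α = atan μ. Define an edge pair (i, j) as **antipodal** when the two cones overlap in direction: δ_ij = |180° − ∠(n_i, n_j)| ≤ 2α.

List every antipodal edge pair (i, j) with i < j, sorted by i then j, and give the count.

count = 2; pairs: (0,3), (1,4)

α = atan 0.3 = 16.70°;  2α = 33.40°
n_0 = (+0.9998, +0.0177)
n_1 = (-0.0600, +0.9982)
n_2 = (-0.7250, +0.6887)
n_3 = (-0.9866, -0.1631)
n_4 = (-0.1397, -0.9902)
  (0,1): δ = 87.57°  ·
  (0,2): δ = 44.55°  ·
  (0,3): δ = 8.37°  ✓
  (0,4): δ = 80.95°  ·
  (1,2): δ = 136.97°  ·
  (1,3): δ = 84.05°  ·
  (1,4): δ = 11.47°  ✓
  (2,3): δ = 127.08°  ·
  (2,4): δ = 54.50°  ·
  (3,4): δ = 107.42°  ·
antipodal pairs: 2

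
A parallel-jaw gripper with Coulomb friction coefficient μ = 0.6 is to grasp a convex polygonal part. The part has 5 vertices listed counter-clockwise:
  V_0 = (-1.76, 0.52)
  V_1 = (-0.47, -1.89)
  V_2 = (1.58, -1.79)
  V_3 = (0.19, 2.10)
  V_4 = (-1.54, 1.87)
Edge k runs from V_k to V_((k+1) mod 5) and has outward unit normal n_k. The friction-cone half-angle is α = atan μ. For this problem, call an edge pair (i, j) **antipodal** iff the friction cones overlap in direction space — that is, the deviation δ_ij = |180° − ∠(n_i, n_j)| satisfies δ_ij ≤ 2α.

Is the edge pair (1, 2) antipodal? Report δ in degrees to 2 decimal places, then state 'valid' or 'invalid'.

α = atan 0.6 = 30.96°;  2α = 61.93°
edge 1: e_1 = (+2.05, +0.10);  n_1 = (+0.0487, -0.9988)
edge 2: e_2 = (-1.39, +3.89);  n_2 = (+0.9417, +0.3365)
∠(n_1, n_2) = 106.87°
δ = |180° − 106.87°| = 73.13°
73.13° > 2α = 61.93°  →  invalid

δ = 73.13°, invalid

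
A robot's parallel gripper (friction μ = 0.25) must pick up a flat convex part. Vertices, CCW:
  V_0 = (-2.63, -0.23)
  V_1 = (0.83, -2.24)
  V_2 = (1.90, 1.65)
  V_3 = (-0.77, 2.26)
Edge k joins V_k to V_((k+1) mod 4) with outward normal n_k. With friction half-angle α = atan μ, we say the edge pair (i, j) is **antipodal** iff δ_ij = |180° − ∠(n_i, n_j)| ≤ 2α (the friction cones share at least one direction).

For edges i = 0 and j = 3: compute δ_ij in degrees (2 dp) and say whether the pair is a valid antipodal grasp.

δ = 83.39°, invalid

α = atan 0.25 = 14.04°;  2α = 28.07°
edge 0: e_0 = (+3.46, -2.01);  n_0 = (-0.5023, -0.8647)
edge 3: e_3 = (-1.86, -2.49);  n_3 = (-0.8012, +0.5985)
∠(n_0, n_3) = 96.61°
δ = |180° − 96.61°| = 83.39°
83.39° > 2α = 28.07°  →  invalid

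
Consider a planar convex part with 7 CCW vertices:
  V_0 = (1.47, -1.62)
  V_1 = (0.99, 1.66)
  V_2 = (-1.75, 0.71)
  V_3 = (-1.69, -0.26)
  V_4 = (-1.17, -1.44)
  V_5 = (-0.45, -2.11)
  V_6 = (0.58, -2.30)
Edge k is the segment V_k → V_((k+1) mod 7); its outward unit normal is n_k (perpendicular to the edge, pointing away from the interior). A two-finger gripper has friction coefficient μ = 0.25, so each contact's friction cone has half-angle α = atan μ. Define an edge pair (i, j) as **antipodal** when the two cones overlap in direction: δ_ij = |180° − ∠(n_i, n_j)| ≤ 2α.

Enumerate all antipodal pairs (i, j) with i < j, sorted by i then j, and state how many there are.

count = 3; pairs: (0,2), (0,3), (1,6)

α = atan 0.25 = 14.04°;  2α = 28.07°
n_0 = (+0.9895, +0.1448)
n_1 = (-0.3276, +0.9448)
n_2 = (-0.9981, -0.0617)
n_3 = (-0.9151, -0.4033)
n_4 = (-0.6812, -0.7321)
n_5 = (-0.1814, -0.9834)
n_6 = (+0.6071, -0.7946)
  (0,1): δ = 79.20°  ·
  (0,2): δ = 4.79°  ✓
  (0,3): δ = 15.46°  ✓
  (0,4): δ = 38.73°  ·
  (0,5): δ = 71.22°  ·
  (0,6): δ = 119.06°  ·
  (1,2): δ = 105.58°  ·
  (1,3): δ = 85.34°  ·
  (1,4): δ = 62.06°  ·
  (1,5): δ = 29.57°  ·
  (1,6): δ = 18.26°  ✓
  (2,3): δ = 159.76°  ·
  (2,4): δ = 136.48°  ·
  (2,5): δ = 103.99°  ·
  (2,6): δ = 56.16°  ·
  (3,4): δ = 156.72°  ·
  (3,5): δ = 124.23°  ·
  (3,6): δ = 76.40°  ·
  (4,5): δ = 147.51°  ·
  (4,6): δ = 99.68°  ·
  (5,6): δ = 132.17°  ·
antipodal pairs: 3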